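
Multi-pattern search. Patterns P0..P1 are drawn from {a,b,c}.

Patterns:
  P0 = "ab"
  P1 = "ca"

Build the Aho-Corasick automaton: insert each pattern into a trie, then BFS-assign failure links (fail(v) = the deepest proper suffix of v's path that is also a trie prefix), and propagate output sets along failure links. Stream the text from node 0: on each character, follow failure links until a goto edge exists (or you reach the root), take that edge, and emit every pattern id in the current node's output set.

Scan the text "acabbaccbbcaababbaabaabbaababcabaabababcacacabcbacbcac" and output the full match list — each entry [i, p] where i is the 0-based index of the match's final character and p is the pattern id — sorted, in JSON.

Construct AC machine:
Trie nodes:
  0='ε' goto a→1 c→3
  1='a' goto b→2
  2='ab' goto ·  [P0 ends]
  3='c' goto a→4
  4='ca' goto ·  [P1 ends]

Failure links (BFS by depth):
  n1('a'): parent n0 fail=0; on 'a' 0 → fail=0;  out ∅∪∅=∅
  n3('c'): parent n0 fail=0; on 'c' 0 → fail=0;  out ∅∪∅=∅
  n2('ab'): parent n1 fail=0; on 'b' 0 → fail=0;  out {0}∪∅={0}
  n4('ca'): parent n3 fail=0; on 'a' 0 → fail=1;  out {1}∪∅={1}

Scan:
i=0 'a': node 0→1
i=1 'c': node 1→3 (via fail)
i=2 'a': node 3→4  → match P1@[1:2]
i=3 'b': node 4→2 (via fail)  → match P0@[2:3]
i=4 'b': node 2→0 (via fail)
i=5 'a': node 0→1
i=6 'c': node 1→3 (via fail)
i=7 'c': node 3→3 (via fail)
i=8 'b': node 3→0 (via fail)
i=9 'b': node 0→0
i=10 'c': node 0→3
i=11 'a': node 3→4  → match P1@[10:11]
i=12 'a': node 4→1 (via fail)
i=13 'b': node 1→2  → match P0@[12:13]
i=14 'a': node 2→1 (via fail)
i=15 'b': node 1→2  → match P0@[14:15]
i=16 'b': node 2→0 (via fail)
i=17 'a': node 0→1
i=18 'a': node 1→1 (via fail)
i=19 'b': node 1→2  → match P0@[18:19]
i=20 'a': node 2→1 (via fail)
i=21 'a': node 1→1 (via fail)
i=22 'b': node 1→2  → match P0@[21:22]
i=23 'b': node 2→0 (via fail)
i=24 'a': node 0→1
i=25 'a': node 1→1 (via fail)
i=26 'b': node 1→2  → match P0@[25:26]
i=27 'a': node 2→1 (via fail)
i=28 'b': node 1→2  → match P0@[27:28]
i=29 'c': node 2→3 (via fail)
i=30 'a': node 3→4  → match P1@[29:30]
i=31 'b': node 4→2 (via fail)  → match P0@[30:31]
i=32 'a': node 2→1 (via fail)
i=33 'a': node 1→1 (via fail)
i=34 'b': node 1→2  → match P0@[33:34]
i=35 'a': node 2→1 (via fail)
i=36 'b': node 1→2  → match P0@[35:36]
i=37 'a': node 2→1 (via fail)
i=38 'b': node 1→2  → match P0@[37:38]
i=39 'c': node 2→3 (via fail)
i=40 'a': node 3→4  → match P1@[39:40]
i=41 'c': node 4→3 (via fail)
i=42 'a': node 3→4  → match P1@[41:42]
i=43 'c': node 4→3 (via fail)
i=44 'a': node 3→4  → match P1@[43:44]
i=45 'b': node 4→2 (via fail)  → match P0@[44:45]
i=46 'c': node 2→3 (via fail)
i=47 'b': node 3→0 (via fail)
i=48 'a': node 0→1
i=49 'c': node 1→3 (via fail)
i=50 'b': node 3→0 (via fail)
i=51 'c': node 0→3
i=52 'a': node 3→4  → match P1@[51:52]
i=53 'c': node 4→3 (via fail)

Result: [[2,1],[3,0],[11,1],[13,0],[15,0],[19,0],[22,0],[26,0],[28,0],[30,1],[31,0],[34,0],[36,0],[38,0],[40,1],[42,1],[44,1],[45,0],[52,1]]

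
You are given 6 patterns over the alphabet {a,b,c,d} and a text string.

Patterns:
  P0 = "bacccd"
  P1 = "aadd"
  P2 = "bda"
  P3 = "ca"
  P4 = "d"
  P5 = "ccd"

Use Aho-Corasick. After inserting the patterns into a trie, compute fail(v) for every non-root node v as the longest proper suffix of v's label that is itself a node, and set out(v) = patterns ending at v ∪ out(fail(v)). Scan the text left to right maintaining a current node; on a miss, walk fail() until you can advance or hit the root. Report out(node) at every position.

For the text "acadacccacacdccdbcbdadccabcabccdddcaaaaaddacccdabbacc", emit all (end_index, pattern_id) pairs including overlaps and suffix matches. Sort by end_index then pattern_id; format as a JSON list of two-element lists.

Build:
Trie (insert patterns):
  n0 'ε': a→7 b→1 c→13 d→15
  n1 'b': a→2 d→11
  n2 'ba': c→3
  n3 'bac': c→4
  n4 'bacc': c→5
  n5 'baccc': d→6
  n6 'bacccd': ·  [P0 ends]
  n7 'a': a→8
  n8 'aa': d→9
  n9 'aad': d→10
  n10 'aadd': ·  [P1 ends]
  n11 'bd': a→12
  n12 'bda': ·  [P2 ends]
  n13 'c': a→14 c→16
  n14 'ca': ·  [P3 ends]
  n15 'd': ·  [P4 ends]
  n16 'cc': d→17
  n17 'ccd': ·  [P5 ends]

BFS fail/out derivation:
  n1('b'): parent n0 fail=0; on 'b' 0 → fail=0;  out ∅∪∅=∅
  n7('a'): parent n0 fail=0; on 'a' 0 → fail=0;  out ∅∪∅=∅
  n13('c'): parent n0 fail=0; on 'c' 0 → fail=0;  out ∅∪∅=∅
  n15('d'): parent n0 fail=0; on 'd' 0 → fail=0;  out {4}∪∅={4}
  n2('ba'): parent n1 fail=0; on 'a' 0 → fail=7;  out ∅∪∅=∅
  n8('aa'): parent n7 fail=0; on 'a' 0 → fail=7;  out ∅∪∅=∅
  n11('bd'): parent n1 fail=0; on 'd' 0 → fail=15;  out ∅∪{4}={4}
  n14('ca'): parent n13 fail=0; on 'a' 0 → fail=7;  out {3}∪∅={3}
  n16('cc'): parent n13 fail=0; on 'c' 0 → fail=13;  out ∅∪∅=∅
  n3('bac'): parent n2 fail=7; on 'c' 7→0 → fail=13;  out ∅∪∅=∅
  n9('aad'): parent n8 fail=7; on 'd' 7→0 → fail=15;  out ∅∪{4}={4}
  n12('bda'): parent n11 fail=15; on 'a' 15→0 → fail=7;  out {2}∪∅={2}
  n17('ccd'): parent n16 fail=13; on 'd' 13→0 → fail=15;  out {5}∪{4}={4,5}
  n4('bacc'): parent n3 fail=13; on 'c' 13 → fail=16;  out ∅∪∅=∅
  n10('aadd'): parent n9 fail=15; on 'd' 15→0 → fail=15;  out {1}∪{4}={1,4}
  n5('baccc'): parent n4 fail=16; on 'c' 16→13 → fail=16;  out ∅∪∅=∅
  n6('bacccd'): parent n5 fail=16; on 'd' 16 → fail=17;  out {0}∪{4,5}={0,4,5}

Run:
pos 0 'a': at 7
pos 1 'c': at 13 ·f
pos 2 'a': at 14  ** P3@[1:2]
pos 3 'd': at 15 ·f  ** P4@[3:3]
pos 4 'a': at 7 ·f
pos 5 'c': at 13 ·f
pos 6 'c': at 16
pos 7 'c': at 16 ·f
pos 8 'a': at 14 ·f  ** P3@[7:8]
pos 9 'c': at 13 ·f
pos 10 'a': at 14  ** P3@[9:10]
pos 11 'c': at 13 ·f
pos 12 'd': at 15 ·f  ** P4@[12:12]
pos 13 'c': at 13 ·f
pos 14 'c': at 16
pos 15 'd': at 17  ** P4@[15:15],P5@[13:15]
pos 16 'b': at 1 ·f
pos 17 'c': at 13 ·f
pos 18 'b': at 1 ·f
pos 19 'd': at 11  ** P4@[19:19]
pos 20 'a': at 12  ** P2@[18:20]
pos 21 'd': at 15 ·f  ** P4@[21:21]
pos 22 'c': at 13 ·f
pos 23 'c': at 16
pos 24 'a': at 14 ·f  ** P3@[23:24]
pos 25 'b': at 1 ·f
pos 26 'c': at 13 ·f
pos 27 'a': at 14  ** P3@[26:27]
pos 28 'b': at 1 ·f
pos 29 'c': at 13 ·f
pos 30 'c': at 16
pos 31 'd': at 17  ** P4@[31:31],P5@[29:31]
pos 32 'd': at 15 ·f  ** P4@[32:32]
pos 33 'd': at 15 ·f  ** P4@[33:33]
pos 34 'c': at 13 ·f
pos 35 'a': at 14  ** P3@[34:35]
pos 36 'a': at 8 ·f
pos 37 'a': at 8 ·f
pos 38 'a': at 8 ·f
pos 39 'a': at 8 ·f
pos 40 'd': at 9  ** P4@[40:40]
pos 41 'd': at 10  ** P1@[38:41],P4@[41:41]
pos 42 'a': at 7 ·f
pos 43 'c': at 13 ·f
pos 44 'c': at 16
pos 45 'c': at 16 ·f
pos 46 'd': at 17  ** P4@[46:46],P5@[44:46]
pos 47 'a': at 7 ·f
pos 48 'b': at 1 ·f
pos 49 'b': at 1 ·f
pos 50 'a': at 2
pos 51 'c': at 3
pos 52 'c': at 4

Matches: [[2,3],[3,4],[8,3],[10,3],[12,4],[15,4],[15,5],[19,4],[20,2],[21,4],[24,3],[27,3],[31,4],[31,5],[32,4],[33,4],[35,3],[40,4],[41,1],[41,4],[46,4],[46,5]]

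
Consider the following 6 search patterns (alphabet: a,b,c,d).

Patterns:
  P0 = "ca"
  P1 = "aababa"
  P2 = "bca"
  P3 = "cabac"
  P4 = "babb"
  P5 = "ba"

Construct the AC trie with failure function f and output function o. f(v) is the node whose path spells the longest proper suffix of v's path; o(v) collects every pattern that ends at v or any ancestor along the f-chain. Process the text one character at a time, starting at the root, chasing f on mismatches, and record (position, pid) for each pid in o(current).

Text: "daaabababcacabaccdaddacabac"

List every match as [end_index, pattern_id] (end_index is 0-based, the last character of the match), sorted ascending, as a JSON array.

Build automaton:
Trie nodes:
  0='ε' goto a→3 b→9 c→1
  1='c' goto a→2
  2='ca' goto b→12  ←P0
  3='a' goto a→4
  4='aa' goto b→5
  5='aab' goto a→6
  6='aaba' goto b→7
  7='aabab' goto a→8
  8='aababa' goto ·  ←P1
  9='b' goto a→15 c→10
  10='bc' goto a→11
  11='bca' goto ·  ←P2
  12='cab' goto a→13
  13='caba' goto c→14
  14='cabac' goto ·  ←P3
  15='ba' goto b→16  ←P5
  16='bab' goto b→17
  17='babb' goto ·  ←P4

Failure links (BFS by depth):
  n1('c'): parent n0 fail=0; on 'c' 0 → fail=0;  out ∅∪∅=∅
  n3('a'): parent n0 fail=0; on 'a' 0 → fail=0;  out ∅∪∅=∅
  n9('b'): parent n0 fail=0; on 'b' 0 → fail=0;  out ∅∪∅=∅
  n2('ca'): parent n1 fail=0; on 'a' 0 → fail=3;  out {0}∪∅={0}
  n4('aa'): parent n3 fail=0; on 'a' 0 → fail=3;  out ∅∪∅=∅
  n10('bc'): parent n9 fail=0; on 'c' 0 → fail=1;  out ∅∪∅=∅
  n15('ba'): parent n9 fail=0; on 'a' 0 → fail=3;  out {5}∪∅={5}
  n5('aab'): parent n4 fail=3; on 'b' 3→0 → fail=9;  out ∅∪∅=∅
  n11('bca'): parent n10 fail=1; on 'a' 1 → fail=2;  out {2}∪{0}={0,2}
  n12('cab'): parent n2 fail=3; on 'b' 3→0 → fail=9;  out ∅∪∅=∅
  n16('bab'): parent n15 fail=3; on 'b' 3→0 → fail=9;  out ∅∪∅=∅
  n6('aaba'): parent n5 fail=9; on 'a' 9 → fail=15;  out ∅∪{5}={5}
  n13('caba'): parent n12 fail=9; on 'a' 9 → fail=15;  out ∅∪{5}={5}
  n17('babb'): parent n16 fail=9; on 'b' 9→0 → fail=9;  out {4}∪∅={4}
  n7('aabab'): parent n6 fail=15; on 'b' 15 → fail=16;  out ∅∪∅=∅
  n14('cabac'): parent n13 fail=15; on 'c' 15→3→0 → fail=1;  out {3}∪∅={3}
  n8('aababa'): parent n7 fail=16; on 'a' 16→9 → fail=15;  out {1}∪{5}={1,5}

Text stream:
pos 0 'd': at 0
pos 1 'a': at 3
pos 2 'a': at 4
pos 3 'a': at 4 (fail-walked)
pos 4 'b': at 5
pos 5 'a': at 6  emit P5@[4:5]
pos 6 'b': at 7
pos 7 'a': at 8  emit P1@[2:7],P5@[6:7]
pos 8 'b': at 16 (fail-walked)
pos 9 'c': at 10 (fail-walked)
pos 10 'a': at 11  emit P0@[9:10],P2@[8:10]
pos 11 'c': at 1 (fail-walked)
pos 12 'a': at 2  emit P0@[11:12]
pos 13 'b': at 12
pos 14 'a': at 13  emit P5@[13:14]
pos 15 'c': at 14  emit P3@[11:15]
pos 16 'c': at 1 (fail-walked)
pos 17 'd': at 0 (fail-walked)
pos 18 'a': at 3
pos 19 'd': at 0 (fail-walked)
pos 20 'd': at 0
pos 21 'a': at 3
pos 22 'c': at 1 (fail-walked)
pos 23 'a': at 2  emit P0@[22:23]
pos 24 'b': at 12
pos 25 'a': at 13  emit P5@[24:25]
pos 26 'c': at 14  emit P3@[22:26]

Matches: [[5,5],[7,1],[7,5],[10,0],[10,2],[12,0],[14,5],[15,3],[23,0],[25,5],[26,3]]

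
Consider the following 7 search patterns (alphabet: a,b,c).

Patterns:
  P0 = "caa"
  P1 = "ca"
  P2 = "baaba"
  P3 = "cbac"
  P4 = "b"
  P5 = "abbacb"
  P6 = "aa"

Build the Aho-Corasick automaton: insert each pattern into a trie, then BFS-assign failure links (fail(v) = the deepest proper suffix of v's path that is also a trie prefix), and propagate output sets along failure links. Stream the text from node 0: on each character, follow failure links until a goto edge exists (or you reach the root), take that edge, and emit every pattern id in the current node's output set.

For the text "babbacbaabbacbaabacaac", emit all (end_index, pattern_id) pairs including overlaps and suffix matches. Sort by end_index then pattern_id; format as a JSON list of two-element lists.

Build automaton:
Trie nodes:
  n0 'ε': a→12 b→4 c→1
  n1 'c': a→2 b→9
  n2 'ca': a→3  ←P1
  n3 'caa': ·  ←P0
  n4 'b': a→5  ←P4
  n5 'ba': a→6
  n6 'baa': b→7
  n7 'baab': a→8
  n8 'baaba': ·  ←P2
  n9 'cb': a→10
  n10 'cba': c→11
  n11 'cbac': ·  ←P3
  n12 'a': a→18 b→13
  n13 'ab': b→14
  n14 'abb': a→15
  n15 'abba': c→16
  n16 'abbac': b→17
  n17 'abbacb': ·  ←P5
  n18 'aa': ·  ←P6

BFS fail/out derivation:
  n1('c'): parent n0 fail=0; on 'c' 0 → fail=0;  out ∅∪∅=∅
  n4('b'): parent n0 fail=0; on 'b' 0 → fail=0;  out {4}∪∅={4}
  n12('a'): parent n0 fail=0; on 'a' 0 → fail=0;  out ∅∪∅=∅
  n2('ca'): parent n1 fail=0; on 'a' 0 → fail=12;  out {1}∪∅={1}
  n5('ba'): parent n4 fail=0; on 'a' 0 → fail=12;  out ∅∪∅=∅
  n9('cb'): parent n1 fail=0; on 'b' 0 → fail=4;  out ∅∪{4}={4}
  n13('ab'): parent n12 fail=0; on 'b' 0 → fail=4;  out ∅∪{4}={4}
  n18('aa'): parent n12 fail=0; on 'a' 0 → fail=12;  out {6}∪∅={6}
  n3('caa'): parent n2 fail=12; on 'a' 12 → fail=18;  out {0}∪{6}={0,6}
  n6('baa'): parent n5 fail=12; on 'a' 12 → fail=18;  out ∅∪{6}={6}
  n10('cba'): parent n9 fail=4; on 'a' 4 → fail=5;  out ∅∪∅=∅
  n14('abb'): parent n13 fail=4; on 'b' 4→0 → fail=4;  out ∅∪{4}={4}
  n7('baab'): parent n6 fail=18; on 'b' 18→12 → fail=13;  out ∅∪{4}={4}
  n11('cbac'): parent n10 fail=5; on 'c' 5→12→0 → fail=1;  out {3}∪∅={3}
  n15('abba'): parent n14 fail=4; on 'a' 4 → fail=5;  out ∅∪∅=∅
  n8('baaba'): parent n7 fail=13; on 'a' 13→4 → fail=5;  out {2}∪∅={2}
  n16('abbac'): parent n15 fail=5; on 'c' 5→12→0 → fail=1;  out ∅∪∅=∅
  n17('abbacb'): parent n16 fail=1; on 'b' 1 → fail=9;  out {5}∪{4}={4,5}

Text stream:
pos 0 'b': at 4  → match P4@[0:0]
pos 1 'a': at 5
pos 2 'b': at 13 ·f  → match P4@[2:2]
pos 3 'b': at 14  → match P4@[3:3]
pos 4 'a': at 15
pos 5 'c': at 16
pos 6 'b': at 17  → match P4@[6:6],P5@[1:6]
pos 7 'a': at 10 ·f
pos 8 'a': at 6 ·f  → match P6@[7:8]
pos 9 'b': at 7  → match P4@[9:9]
pos 10 'b': at 14 ·f  → match P4@[10:10]
pos 11 'a': at 15
pos 12 'c': at 16
pos 13 'b': at 17  → match P4@[13:13],P5@[8:13]
pos 14 'a': at 10 ·f
pos 15 'a': at 6 ·f  → match P6@[14:15]
pos 16 'b': at 7  → match P4@[16:16]
pos 17 'a': at 8  → match P2@[13:17]
pos 18 'c': at 1 ·f
pos 19 'a': at 2  → match P1@[18:19]
pos 20 'a': at 3  → match P0@[18:20],P6@[19:20]
pos 21 'c': at 1 ·f

Result: [[0,4],[2,4],[3,4],[6,4],[6,5],[8,6],[9,4],[10,4],[13,4],[13,5],[15,6],[16,4],[17,2],[19,1],[20,0],[20,6]]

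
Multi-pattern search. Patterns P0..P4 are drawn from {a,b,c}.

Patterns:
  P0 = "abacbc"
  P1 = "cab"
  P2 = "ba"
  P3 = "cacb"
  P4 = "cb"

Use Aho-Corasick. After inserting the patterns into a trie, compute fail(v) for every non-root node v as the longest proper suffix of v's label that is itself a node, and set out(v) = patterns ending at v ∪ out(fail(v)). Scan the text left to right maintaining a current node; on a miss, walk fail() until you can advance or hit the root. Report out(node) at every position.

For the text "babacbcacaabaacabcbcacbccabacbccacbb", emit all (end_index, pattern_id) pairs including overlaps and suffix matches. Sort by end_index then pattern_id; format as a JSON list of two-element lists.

Construct AC machine:
Trie (insert patterns):
  n0 'ε': a→1 b→10 c→7
  n1 'a': b→2
  n2 'ab': a→3
  n3 'aba': c→4
  n4 'abac': b→5
  n5 'abacb': c→6
  n6 'abacbc': ·  ←P0
  n7 'c': a→8 b→14
  n8 'ca': b→9 c→12
  n9 'cab': ·  ←P1
  n10 'b': a→11
  n11 'ba': ·  ←P2
  n12 'cac': b→13
  n13 'cacb': ·  ←P3
  n14 'cb': ·  ←P4

Failure links (BFS by depth):
  n1('a'): parent n0 fail=0; on 'a' 0 → fail=0;  out ∅∪∅=∅
  n7('c'): parent n0 fail=0; on 'c' 0 → fail=0;  out ∅∪∅=∅
  n10('b'): parent n0 fail=0; on 'b' 0 → fail=0;  out ∅∪∅=∅
  n2('ab'): parent n1 fail=0; on 'b' 0 → fail=10;  out ∅∪∅=∅
  n8('ca'): parent n7 fail=0; on 'a' 0 → fail=1;  out ∅∪∅=∅
  n11('ba'): parent n10 fail=0; on 'a' 0 → fail=1;  out {2}∪∅={2}
  n14('cb'): parent n7 fail=0; on 'b' 0 → fail=10;  out {4}∪∅={4}
  n3('aba'): parent n2 fail=10; on 'a' 10 → fail=11;  out ∅∪{2}={2}
  n9('cab'): parent n8 fail=1; on 'b' 1 → fail=2;  out {1}∪∅={1}
  n12('cac'): parent n8 fail=1; on 'c' 1→0 → fail=7;  out ∅∪∅=∅
  n4('abac'): parent n3 fail=11; on 'c' 11→1→0 → fail=7;  out ∅∪∅=∅
  n13('cacb'): parent n12 fail=7; on 'b' 7 → fail=14;  out {3}∪{4}={3,4}
  n5('abacb'): parent n4 fail=7; on 'b' 7 → fail=14;  out ∅∪{4}={4}
  n6('abacbc'): parent n5 fail=14; on 'c' 14→10→0 → fail=7;  out {0}∪∅={0}

Scan:
[0] read 'b'  n0⇒n10
[1] read 'a'  n10⇒n11  emit P2@[0:1]
[2] read 'b'  n11⇒n2 (via fail)
[3] read 'a'  n2⇒n3  emit P2@[2:3]
[4] read 'c'  n3⇒n4
[5] read 'b'  n4⇒n5  emit P4@[4:5]
[6] read 'c'  n5⇒n6  emit P0@[1:6]
[7] read 'a'  n6⇒n8 (via fail)
[8] read 'c'  n8⇒n12
[9] read 'a'  n12⇒n8 (via fail)
[10] read 'a'  n8⇒n1 (via fail)
[11] read 'b'  n1⇒n2
[12] read 'a'  n2⇒n3  emit P2@[11:12]
[13] read 'a'  n3⇒n1 (via fail)
[14] read 'c'  n1⇒n7 (via fail)
[15] read 'a'  n7⇒n8
[16] read 'b'  n8⇒n9  emit P1@[14:16]
[17] read 'c'  n9⇒n7 (via fail)
[18] read 'b'  n7⇒n14  emit P4@[17:18]
[19] read 'c'  n14⇒n7 (via fail)
[20] read 'a'  n7⇒n8
[21] read 'c'  n8⇒n12
[22] read 'b'  n12⇒n13  emit P3@[19:22],P4@[21:22]
[23] read 'c'  n13⇒n7 (via fail)
[24] read 'c'  n7⇒n7 (via fail)
[25] read 'a'  n7⇒n8
[26] read 'b'  n8⇒n9  emit P1@[24:26]
[27] read 'a'  n9⇒n3 (via fail)  emit P2@[26:27]
[28] read 'c'  n3⇒n4
[29] read 'b'  n4⇒n5  emit P4@[28:29]
[30] read 'c'  n5⇒n6  emit P0@[25:30]
[31] read 'c'  n6⇒n7 (via fail)
[32] read 'a'  n7⇒n8
[33] read 'c'  n8⇒n12
[34] read 'b'  n12⇒n13  emit P3@[31:34],P4@[33:34]
[35] read 'b'  n13⇒n10 (via fail)

Matches: [[1,2],[3,2],[5,4],[6,0],[12,2],[16,1],[18,4],[22,3],[22,4],[26,1],[27,2],[29,4],[30,0],[34,3],[34,4]]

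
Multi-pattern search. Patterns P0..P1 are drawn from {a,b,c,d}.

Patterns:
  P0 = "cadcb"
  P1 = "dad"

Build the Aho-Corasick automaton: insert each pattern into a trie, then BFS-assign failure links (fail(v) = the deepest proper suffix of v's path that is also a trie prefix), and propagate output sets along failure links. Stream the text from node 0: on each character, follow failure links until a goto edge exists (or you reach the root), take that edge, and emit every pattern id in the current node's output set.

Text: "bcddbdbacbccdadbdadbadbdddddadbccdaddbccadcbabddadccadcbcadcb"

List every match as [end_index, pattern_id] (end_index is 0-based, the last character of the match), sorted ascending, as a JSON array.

Build:
Trie (insert patterns):
  0='ε' goto c→1 d→6
  1='c' goto a→2
  2='ca' goto d→3
  3='cad' goto c→4
  4='cadc' goto b→5
  5='cadcb' goto ·  [P0 ends]
  6='d' goto a→7
  7='da' goto d→8
  8='dad' goto ·  [P1 ends]

Failure links (BFS by depth):
  fail(1) 'c': from fail(0)=0 chase 'c': 0 ⇒ 0;  out=∅∪out(0)=∅
  fail(6) 'd': from fail(0)=0 chase 'd': 0 ⇒ 0;  out=∅∪out(0)=∅
  fail(2) 'ca': from fail(1)=0 chase 'a': 0 ⇒ 0;  out=∅∪out(0)=∅
  fail(7) 'da': from fail(6)=0 chase 'a': 0 ⇒ 0;  out=∅∪out(0)=∅
  fail(3) 'cad': from fail(2)=0 chase 'd': 0 ⇒ 6;  out=∅∪out(6)=∅
  fail(8) 'dad': from fail(7)=0 chase 'd': 0 ⇒ 6;  out={1}∪out(6)={1}
  fail(4) 'cadc': from fail(3)=6 chase 'c': 6→0 ⇒ 1;  out=∅∪out(1)=∅
  fail(5) 'cadcb': from fail(4)=1 chase 'b': 1→0 ⇒ 0;  out={0}∪out(0)={0}

Text stream:
i=0 'b': node 0→0
i=1 'c': node 0→1
i=2 'd': node 1→6 (via fail)
i=3 'd': node 6→6 (via fail)
i=4 'b': node 6→0 (via fail)
i=5 'd': node 0→6
i=6 'b': node 6→0 (via fail)
i=7 'a': node 0→0
i=8 'c': node 0→1
i=9 'b': node 1→0 (via fail)
i=10 'c': node 0→1
i=11 'c': node 1→1 (via fail)
i=12 'd': node 1→6 (via fail)
i=13 'a': node 6→7
i=14 'd': node 7→8  emit P1@[12:14]
i=15 'b': node 8→0 (via fail)
i=16 'd': node 0→6
i=17 'a': node 6→7
i=18 'd': node 7→8  emit P1@[16:18]
i=19 'b': node 8→0 (via fail)
i=20 'a': node 0→0
i=21 'd': node 0→6
i=22 'b': node 6→0 (via fail)
i=23 'd': node 0→6
i=24 'd': node 6→6 (via fail)
i=25 'd': node 6→6 (via fail)
i=26 'd': node 6→6 (via fail)
i=27 'd': node 6→6 (via fail)
i=28 'a': node 6→7
i=29 'd': node 7→8  emit P1@[27:29]
i=30 'b': node 8→0 (via fail)
i=31 'c': node 0→1
i=32 'c': node 1→1 (via fail)
i=33 'd': node 1→6 (via fail)
i=34 'a': node 6→7
i=35 'd': node 7→8  emit P1@[33:35]
i=36 'd': node 8→6 (via fail)
i=37 'b': node 6→0 (via fail)
i=38 'c': node 0→1
i=39 'c': node 1→1 (via fail)
i=40 'a': node 1→2
i=41 'd': node 2→3
i=42 'c': node 3→4
i=43 'b': node 4→5  emit P0@[39:43]
i=44 'a': node 5→0 (via fail)
i=45 'b': node 0→0
i=46 'd': node 0→6
i=47 'd': node 6→6 (via fail)
i=48 'a': node 6→7
i=49 'd': node 7→8  emit P1@[47:49]
i=50 'c': node 8→1 (via fail)
i=51 'c': node 1→1 (via fail)
i=52 'a': node 1→2
i=53 'd': node 2→3
i=54 'c': node 3→4
i=55 'b': node 4→5  emit P0@[51:55]
i=56 'c': node 5→1 (via fail)
i=57 'a': node 1→2
i=58 'd': node 2→3
i=59 'c': node 3→4
i=60 'b': node 4→5  emit P0@[56:60]

Matches: [[14,1],[18,1],[29,1],[35,1],[43,0],[49,1],[55,0],[60,0]]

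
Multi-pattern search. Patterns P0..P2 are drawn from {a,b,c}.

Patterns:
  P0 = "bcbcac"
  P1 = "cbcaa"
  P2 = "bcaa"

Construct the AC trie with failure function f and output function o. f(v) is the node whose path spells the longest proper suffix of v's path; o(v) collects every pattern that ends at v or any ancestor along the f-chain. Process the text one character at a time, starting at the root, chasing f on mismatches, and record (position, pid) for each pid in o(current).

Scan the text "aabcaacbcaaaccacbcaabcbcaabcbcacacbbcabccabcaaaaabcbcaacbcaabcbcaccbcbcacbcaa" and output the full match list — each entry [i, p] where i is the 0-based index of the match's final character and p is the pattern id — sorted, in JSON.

Construct AC machine:
Trie nodes:
  n0 'ε': b→1 c→7
  n1 'b': c→2
  n2 'bc': a→12 b→3
  n3 'bcb': c→4
  n4 'bcbc': a→5
  n5 'bcbca': c→6
  n6 'bcbcac': ·  ←P0
  n7 'c': b→8
  n8 'cb': c→9
  n9 'cbc': a→10
  n10 'cbca': a→11
  n11 'cbcaa': ·  ←P1
  n12 'bca': a→13
  n13 'bcaa': ·  ←P2

BFS fail/out derivation:
  n1('b'): parent n0 fail=0; on 'b' 0 → fail=0;  out ∅∪∅=∅
  n7('c'): parent n0 fail=0; on 'c' 0 → fail=0;  out ∅∪∅=∅
  n2('bc'): parent n1 fail=0; on 'c' 0 → fail=7;  out ∅∪∅=∅
  n8('cb'): parent n7 fail=0; on 'b' 0 → fail=1;  out ∅∪∅=∅
  n3('bcb'): parent n2 fail=7; on 'b' 7 → fail=8;  out ∅∪∅=∅
  n9('cbc'): parent n8 fail=1; on 'c' 1 → fail=2;  out ∅∪∅=∅
  n12('bca'): parent n2 fail=7; on 'a' 7→0 → fail=0;  out ∅∪∅=∅
  n4('bcbc'): parent n3 fail=8; on 'c' 8 → fail=9;  out ∅∪∅=∅
  n10('cbca'): parent n9 fail=2; on 'a' 2 → fail=12;  out ∅∪∅=∅
  n13('bcaa'): parent n12 fail=0; on 'a' 0 → fail=0;  out {2}∪∅={2}
  n5('bcbca'): parent n4 fail=9; on 'a' 9 → fail=10;  out ∅∪∅=∅
  n11('cbcaa'): parent n10 fail=12; on 'a' 12 → fail=13;  out {1}∪{2}={1,2}
  n6('bcbcac'): parent n5 fail=10; on 'c' 10→12→0 → fail=7;  out {0}∪∅={0}

Scan:
pos 0 'a': at 0
pos 1 'a': at 0
pos 2 'b': at 1
pos 3 'c': at 2
pos 4 'a': at 12
pos 5 'a': at 13  ** P2@[2:5]
pos 6 'c': at 7 (fail-walked)
pos 7 'b': at 8
pos 8 'c': at 9
pos 9 'a': at 10
pos 10 'a': at 11  ** P1@[6:10],P2@[7:10]
pos 11 'a': at 0 (fail-walked)
pos 12 'c': at 7
pos 13 'c': at 7 (fail-walked)
pos 14 'a': at 0 (fail-walked)
pos 15 'c': at 7
pos 16 'b': at 8
pos 17 'c': at 9
pos 18 'a': at 10
pos 19 'a': at 11  ** P1@[15:19],P2@[16:19]
pos 20 'b': at 1 (fail-walked)
pos 21 'c': at 2
pos 22 'b': at 3
pos 23 'c': at 4
pos 24 'a': at 5
pos 25 'a': at 11 (fail-walked)  ** P1@[21:25],P2@[22:25]
pos 26 'b': at 1 (fail-walked)
pos 27 'c': at 2
pos 28 'b': at 3
pos 29 'c': at 4
pos 30 'a': at 5
pos 31 'c': at 6  ** P0@[26:31]
pos 32 'a': at 0 (fail-walked)
pos 33 'c': at 7
pos 34 'b': at 8
pos 35 'b': at 1 (fail-walked)
pos 36 'c': at 2
pos 37 'a': at 12
pos 38 'b': at 1 (fail-walked)
pos 39 'c': at 2
pos 40 'c': at 7 (fail-walked)
pos 41 'a': at 0 (fail-walked)
pos 42 'b': at 1
pos 43 'c': at 2
pos 44 'a': at 12
pos 45 'a': at 13  ** P2@[42:45]
pos 46 'a': at 0 (fail-walked)
pos 47 'a': at 0
pos 48 'a': at 0
pos 49 'b': at 1
pos 50 'c': at 2
pos 51 'b': at 3
pos 52 'c': at 4
pos 53 'a': at 5
pos 54 'a': at 11 (fail-walked)  ** P1@[50:54],P2@[51:54]
pos 55 'c': at 7 (fail-walked)
pos 56 'b': at 8
pos 57 'c': at 9
pos 58 'a': at 10
pos 59 'a': at 11  ** P1@[55:59],P2@[56:59]
pos 60 'b': at 1 (fail-walked)
pos 61 'c': at 2
pos 62 'b': at 3
pos 63 'c': at 4
pos 64 'a': at 5
pos 65 'c': at 6  ** P0@[60:65]
pos 66 'c': at 7 (fail-walked)
pos 67 'b': at 8
pos 68 'c': at 9
pos 69 'b': at 3 (fail-walked)
pos 70 'c': at 4
pos 71 'a': at 5
pos 72 'c': at 6  ** P0@[67:72]
pos 73 'b': at 8 (fail-walked)
pos 74 'c': at 9
pos 75 'a': at 10
pos 76 'a': at 11  ** P1@[72:76],P2@[73:76]

Result: [[5,2],[10,1],[10,2],[19,1],[19,2],[25,1],[25,2],[31,0],[45,2],[54,1],[54,2],[59,1],[59,2],[65,0],[72,0],[76,1],[76,2]]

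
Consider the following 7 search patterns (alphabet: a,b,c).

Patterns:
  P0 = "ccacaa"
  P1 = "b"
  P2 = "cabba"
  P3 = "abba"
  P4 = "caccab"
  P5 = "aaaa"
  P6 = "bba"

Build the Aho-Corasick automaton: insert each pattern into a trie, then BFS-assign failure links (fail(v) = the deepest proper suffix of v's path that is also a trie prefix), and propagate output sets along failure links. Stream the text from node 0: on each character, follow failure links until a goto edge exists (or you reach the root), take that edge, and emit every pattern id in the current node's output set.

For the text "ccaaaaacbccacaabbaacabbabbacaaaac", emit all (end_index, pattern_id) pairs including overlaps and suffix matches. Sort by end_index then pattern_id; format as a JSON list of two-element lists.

Construct AC machine:
Trie nodes:
  n0 'ε': a→12 b→7 c→1
  n1 'c': a→8 c→2
  n2 'cc': a→3
  n3 'cca': c→4
  n4 'ccac': a→5
  n5 'ccaca': a→6
  n6 'ccacaa': ·  ←P0
  n7 'b': b→23  ←P1
  n8 'ca': b→9 c→16
  n9 'cab': b→10
  n10 'cabb': a→11
  n11 'cabba': ·  ←P2
  n12 'a': a→20 b→13
  n13 'ab': b→14
  n14 'abb': a→15
  n15 'abba': ·  ←P3
  n16 'cac': c→17
  n17 'cacc': a→18
  n18 'cacca': b→19
  n19 'caccab': ·  ←P4
  n20 'aa': a→21
  n21 'aaa': a→22
  n22 'aaaa': ·  ←P5
  n23 'bb': a→24
  n24 'bba': ·  ←P6

BFS fail/out derivation:
  fail(1) 'c': from fail(0)=0 chase 'c': 0 ⇒ 0;  out=∅∪out(0)=∅
  fail(7) 'b': from fail(0)=0 chase 'b': 0 ⇒ 0;  out={1}∪out(0)={1}
  fail(12) 'a': from fail(0)=0 chase 'a': 0 ⇒ 0;  out=∅∪out(0)=∅
  fail(2) 'cc': from fail(1)=0 chase 'c': 0 ⇒ 1;  out=∅∪out(1)=∅
  fail(8) 'ca': from fail(1)=0 chase 'a': 0 ⇒ 12;  out=∅∪out(12)=∅
  fail(13) 'ab': from fail(12)=0 chase 'b': 0 ⇒ 7;  out=∅∪out(7)={1}
  fail(20) 'aa': from fail(12)=0 chase 'a': 0 ⇒ 12;  out=∅∪out(12)=∅
  fail(23) 'bb': from fail(7)=0 chase 'b': 0 ⇒ 7;  out=∅∪out(7)={1}
  fail(3) 'cca': from fail(2)=1 chase 'a': 1 ⇒ 8;  out=∅∪out(8)=∅
  fail(9) 'cab': from fail(8)=12 chase 'b': 12 ⇒ 13;  out=∅∪out(13)={1}
  fail(14) 'abb': from fail(13)=7 chase 'b': 7 ⇒ 23;  out=∅∪out(23)={1}
  fail(16) 'cac': from fail(8)=12 chase 'c': 12→0 ⇒ 1;  out=∅∪out(1)=∅
  fail(21) 'aaa': from fail(20)=12 chase 'a': 12 ⇒ 20;  out=∅∪out(20)=∅
  fail(24) 'bba': from fail(23)=7 chase 'a': 7→0 ⇒ 12;  out={6}∪out(12)={6}
  fail(4) 'ccac': from fail(3)=8 chase 'c': 8 ⇒ 16;  out=∅∪out(16)=∅
  fail(10) 'cabb': from fail(9)=13 chase 'b': 13 ⇒ 14;  out=∅∪out(14)={1}
  fail(15) 'abba': from fail(14)=23 chase 'a': 23 ⇒ 24;  out={3}∪out(24)={3,6}
  fail(17) 'cacc': from fail(16)=1 chase 'c': 1 ⇒ 2;  out=∅∪out(2)=∅
  fail(22) 'aaaa': from fail(21)=20 chase 'a': 20 ⇒ 21;  out={5}∪out(21)={5}
  fail(5) 'ccaca': from fail(4)=16 chase 'a': 16→1 ⇒ 8;  out=∅∪out(8)=∅
  fail(11) 'cabba': from fail(10)=14 chase 'a': 14 ⇒ 15;  out={2}∪out(15)={2,3,6}
  fail(18) 'cacca': from fail(17)=2 chase 'a': 2 ⇒ 3;  out=∅∪out(3)=∅
  fail(6) 'ccacaa': from fail(5)=8 chase 'a': 8→12 ⇒ 20;  out={0}∪out(20)={0}
  fail(19) 'caccab': from fail(18)=3 chase 'b': 3→8 ⇒ 9;  out={4}∪out(9)={1,4}

Text stream:
i=0 'c': node 0→1
i=1 'c': node 1→2
i=2 'a': node 2→3
i=3 'a': node 3→20 ·f
i=4 'a': node 20→21
i=5 'a': node 21→22  ** P5@[2:5]
i=6 'a': node 22→22 ·f  ** P5@[3:6]
i=7 'c': node 22→1 ·f
i=8 'b': node 1→7 ·f  ** P1@[8:8]
i=9 'c': node 7→1 ·f
i=10 'c': node 1→2
i=11 'a': node 2→3
i=12 'c': node 3→4
i=13 'a': node 4→5
i=14 'a': node 5→6  ** P0@[9:14]
i=15 'b': node 6→13 ·f  ** P1@[15:15]
i=16 'b': node 13→14  ** P1@[16:16]
i=17 'a': node 14→15  ** P3@[14:17],P6@[15:17]
i=18 'a': node 15→20 ·f
i=19 'c': node 20→1 ·f
i=20 'a': node 1→8
i=21 'b': node 8→9  ** P1@[21:21]
i=22 'b': node 9→10  ** P1@[22:22]
i=23 'a': node 10→11  ** P2@[19:23],P3@[20:23],P6@[21:23]
i=24 'b': node 11→13 ·f  ** P1@[24:24]
i=25 'b': node 13→14  ** P1@[25:25]
i=26 'a': node 14→15  ** P3@[23:26],P6@[24:26]
i=27 'c': node 15→1 ·f
i=28 'a': node 1→8
i=29 'a': node 8→20 ·f
i=30 'a': node 20→21
i=31 'a': node 21→22  ** P5@[28:31]
i=32 'c': node 22→1 ·f

All matches (sorted): [[5,5],[6,5],[8,1],[14,0],[15,1],[16,1],[17,3],[17,6],[21,1],[22,1],[23,2],[23,3],[23,6],[24,1],[25,1],[26,3],[26,6],[31,5]]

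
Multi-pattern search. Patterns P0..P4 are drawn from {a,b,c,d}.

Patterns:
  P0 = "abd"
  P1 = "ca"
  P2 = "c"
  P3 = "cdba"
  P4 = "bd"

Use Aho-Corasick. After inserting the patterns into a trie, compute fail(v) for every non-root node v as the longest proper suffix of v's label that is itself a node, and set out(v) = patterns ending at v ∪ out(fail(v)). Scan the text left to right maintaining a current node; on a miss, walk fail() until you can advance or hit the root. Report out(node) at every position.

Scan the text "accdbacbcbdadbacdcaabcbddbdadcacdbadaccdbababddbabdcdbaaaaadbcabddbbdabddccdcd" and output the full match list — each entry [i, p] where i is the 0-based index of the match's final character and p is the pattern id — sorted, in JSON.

Construct AC machine:
Trie (insert patterns):
  n0 'ε': a→1 b→9 c→4
  n1 'a': b→2
  n2 'ab': d→3
  n3 'abd': ·  ←P0
  n4 'c': a→5 d→6  ←P2
  n5 'ca': ·  ←P1
  n6 'cd': b→7
  n7 'cdb': a→8
  n8 'cdba': ·  ←P3
  n9 'b': d→10
  n10 'bd': ·  ←P4

BFS fail/out derivation:
  n1('a'): parent n0 fail=0; on 'a' 0 → fail=0;  out ∅∪∅=∅
  n4('c'): parent n0 fail=0; on 'c' 0 → fail=0;  out {2}∪∅={2}
  n9('b'): parent n0 fail=0; on 'b' 0 → fail=0;  out ∅∪∅=∅
  n2('ab'): parent n1 fail=0; on 'b' 0 → fail=9;  out ∅∪∅=∅
  n5('ca'): parent n4 fail=0; on 'a' 0 → fail=1;  out {1}∪∅={1}
  n6('cd'): parent n4 fail=0; on 'd' 0 → fail=0;  out ∅∪∅=∅
  n10('bd'): parent n9 fail=0; on 'd' 0 → fail=0;  out {4}∪∅={4}
  n3('abd'): parent n2 fail=9; on 'd' 9 → fail=10;  out {0}∪{4}={0,4}
  n7('cdb'): parent n6 fail=0; on 'b' 0 → fail=9;  out ∅∪∅=∅
  n8('cdba'): parent n7 fail=9; on 'a' 9→0 → fail=1;  out {3}∪∅={3}

Run:
pos 0 'a': at 1
pos 1 'c': at 4 (via fail)  emit P2@[1:1]
pos 2 'c': at 4 (via fail)  emit P2@[2:2]
pos 3 'd': at 6
pos 4 'b': at 7
pos 5 'a': at 8  emit P3@[2:5]
pos 6 'c': at 4 (via fail)  emit P2@[6:6]
pos 7 'b': at 9 (via fail)
pos 8 'c': at 4 (via fail)  emit P2@[8:8]
pos 9 'b': at 9 (via fail)
pos 10 'd': at 10  emit P4@[9:10]
pos 11 'a': at 1 (via fail)
pos 12 'd': at 0 (via fail)
pos 13 'b': at 9
pos 14 'a': at 1 (via fail)
pos 15 'c': at 4 (via fail)  emit P2@[15:15]
pos 16 'd': at 6
pos 17 'c': at 4 (via fail)  emit P2@[17:17]
pos 18 'a': at 5  emit P1@[17:18]
pos 19 'a': at 1 (via fail)
pos 20 'b': at 2
pos 21 'c': at 4 (via fail)  emit P2@[21:21]
pos 22 'b': at 9 (via fail)
pos 23 'd': at 10  emit P4@[22:23]
pos 24 'd': at 0 (via fail)
pos 25 'b': at 9
pos 26 'd': at 10  emit P4@[25:26]
pos 27 'a': at 1 (via fail)
pos 28 'd': at 0 (via fail)
pos 29 'c': at 4  emit P2@[29:29]
pos 30 'a': at 5  emit P1@[29:30]
pos 31 'c': at 4 (via fail)  emit P2@[31:31]
pos 32 'd': at 6
pos 33 'b': at 7
pos 34 'a': at 8  emit P3@[31:34]
pos 35 'd': at 0 (via fail)
pos 36 'a': at 1
pos 37 'c': at 4 (via fail)  emit P2@[37:37]
pos 38 'c': at 4 (via fail)  emit P2@[38:38]
pos 39 'd': at 6
pos 40 'b': at 7
pos 41 'a': at 8  emit P3@[38:41]
pos 42 'b': at 2 (via fail)
pos 43 'a': at 1 (via fail)
pos 44 'b': at 2
pos 45 'd': at 3  emit P0@[43:45],P4@[44:45]
pos 46 'd': at 0 (via fail)
pos 47 'b': at 9
pos 48 'a': at 1 (via fail)
pos 49 'b': at 2
pos 50 'd': at 3  emit P0@[48:50],P4@[49:50]
pos 51 'c': at 4 (via fail)  emit P2@[51:51]
pos 52 'd': at 6
pos 53 'b': at 7
pos 54 'a': at 8  emit P3@[51:54]
pos 55 'a': at 1 (via fail)
pos 56 'a': at 1 (via fail)
pos 57 'a': at 1 (via fail)
pos 58 'a': at 1 (via fail)
pos 59 'd': at 0 (via fail)
pos 60 'b': at 9
pos 61 'c': at 4 (via fail)  emit P2@[61:61]
pos 62 'a': at 5  emit P1@[61:62]
pos 63 'b': at 2 (via fail)
pos 64 'd': at 3  emit P0@[62:64],P4@[63:64]
pos 65 'd': at 0 (via fail)
pos 66 'b': at 9
pos 67 'b': at 9 (via fail)
pos 68 'd': at 10  emit P4@[67:68]
pos 69 'a': at 1 (via fail)
pos 70 'b': at 2
pos 71 'd': at 3  emit P0@[69:71],P4@[70:71]
pos 72 'd': at 0 (via fail)
pos 73 'c': at 4  emit P2@[73:73]
pos 74 'c': at 4 (via fail)  emit P2@[74:74]
pos 75 'd': at 6
pos 76 'c': at 4 (via fail)  emit P2@[76:76]
pos 77 'd': at 6

All matches (sorted): [[1,2],[2,2],[5,3],[6,2],[8,2],[10,4],[15,2],[17,2],[18,1],[21,2],[23,4],[26,4],[29,2],[30,1],[31,2],[34,3],[37,2],[38,2],[41,3],[45,0],[45,4],[50,0],[50,4],[51,2],[54,3],[61,2],[62,1],[64,0],[64,4],[68,4],[71,0],[71,4],[73,2],[74,2],[76,2]]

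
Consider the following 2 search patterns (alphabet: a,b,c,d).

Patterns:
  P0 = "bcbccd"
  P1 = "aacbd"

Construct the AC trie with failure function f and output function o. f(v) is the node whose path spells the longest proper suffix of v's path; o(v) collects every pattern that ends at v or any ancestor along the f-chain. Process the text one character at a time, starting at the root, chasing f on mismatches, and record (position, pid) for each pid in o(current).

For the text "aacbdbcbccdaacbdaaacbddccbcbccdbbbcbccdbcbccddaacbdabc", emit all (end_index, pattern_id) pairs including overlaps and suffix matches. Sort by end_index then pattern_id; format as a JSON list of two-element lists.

Build:
Trie (insert patterns):
  n0 'ε': a→7 b→1
  n1 'b': c→2
  n2 'bc': b→3
  n3 'bcb': c→4
  n4 'bcbc': c→5
  n5 'bcbcc': d→6
  n6 'bcbccd': ·  [P0 ends]
  n7 'a': a→8
  n8 'aa': c→9
  n9 'aac': b→10
  n10 'aacb': d→11
  n11 'aacbd': ·  [P1 ends]

BFS fail/out derivation:
  fail(1) 'b': from fail(0)=0 chase 'b': 0 ⇒ 0;  out=∅∪out(0)=∅
  fail(7) 'a': from fail(0)=0 chase 'a': 0 ⇒ 0;  out=∅∪out(0)=∅
  fail(2) 'bc': from fail(1)=0 chase 'c': 0 ⇒ 0;  out=∅∪out(0)=∅
  fail(8) 'aa': from fail(7)=0 chase 'a': 0 ⇒ 7;  out=∅∪out(7)=∅
  fail(3) 'bcb': from fail(2)=0 chase 'b': 0 ⇒ 1;  out=∅∪out(1)=∅
  fail(9) 'aac': from fail(8)=7 chase 'c': 7→0 ⇒ 0;  out=∅∪out(0)=∅
  fail(4) 'bcbc': from fail(3)=1 chase 'c': 1 ⇒ 2;  out=∅∪out(2)=∅
  fail(10) 'aacb': from fail(9)=0 chase 'b': 0 ⇒ 1;  out=∅∪out(1)=∅
  fail(5) 'bcbcc': from fail(4)=2 chase 'c': 2→0 ⇒ 0;  out=∅∪out(0)=∅
  fail(11) 'aacbd': from fail(10)=1 chase 'd': 1→0 ⇒ 0;  out={1}∪out(0)={1}
  fail(6) 'bcbccd': from fail(5)=0 chase 'd': 0 ⇒ 0;  out={0}∪out(0)={0}

Text stream:
pos 0 'a': at 7
pos 1 'a': at 8
pos 2 'c': at 9
pos 3 'b': at 10
pos 4 'd': at 11  ** P1@[0:4]
pos 5 'b': at 1 (fail-walked)
pos 6 'c': at 2
pos 7 'b': at 3
pos 8 'c': at 4
pos 9 'c': at 5
pos 10 'd': at 6  ** P0@[5:10]
pos 11 'a': at 7 (fail-walked)
pos 12 'a': at 8
pos 13 'c': at 9
pos 14 'b': at 10
pos 15 'd': at 11  ** P1@[11:15]
pos 16 'a': at 7 (fail-walked)
pos 17 'a': at 8
pos 18 'a': at 8 (fail-walked)
pos 19 'c': at 9
pos 20 'b': at 10
pos 21 'd': at 11  ** P1@[17:21]
pos 22 'd': at 0 (fail-walked)
pos 23 'c': at 0
pos 24 'c': at 0
pos 25 'b': at 1
pos 26 'c': at 2
pos 27 'b': at 3
pos 28 'c': at 4
pos 29 'c': at 5
pos 30 'd': at 6  ** P0@[25:30]
pos 31 'b': at 1 (fail-walked)
pos 32 'b': at 1 (fail-walked)
pos 33 'b': at 1 (fail-walked)
pos 34 'c': at 2
pos 35 'b': at 3
pos 36 'c': at 4
pos 37 'c': at 5
pos 38 'd': at 6  ** P0@[33:38]
pos 39 'b': at 1 (fail-walked)
pos 40 'c': at 2
pos 41 'b': at 3
pos 42 'c': at 4
pos 43 'c': at 5
pos 44 'd': at 6  ** P0@[39:44]
pos 45 'd': at 0 (fail-walked)
pos 46 'a': at 7
pos 47 'a': at 8
pos 48 'c': at 9
pos 49 'b': at 10
pos 50 'd': at 11  ** P1@[46:50]
pos 51 'a': at 7 (fail-walked)
pos 52 'b': at 1 (fail-walked)
pos 53 'c': at 2

Matches: [[4,1],[10,0],[15,1],[21,1],[30,0],[38,0],[44,0],[50,1]]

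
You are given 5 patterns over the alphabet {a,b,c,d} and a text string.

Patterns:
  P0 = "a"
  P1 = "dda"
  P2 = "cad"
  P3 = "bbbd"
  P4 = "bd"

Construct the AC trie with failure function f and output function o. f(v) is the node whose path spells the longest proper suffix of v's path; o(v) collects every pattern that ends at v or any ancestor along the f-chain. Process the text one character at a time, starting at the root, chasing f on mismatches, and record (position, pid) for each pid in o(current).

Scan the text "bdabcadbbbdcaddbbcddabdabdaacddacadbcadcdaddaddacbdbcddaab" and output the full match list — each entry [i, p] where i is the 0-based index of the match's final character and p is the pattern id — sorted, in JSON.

Construct AC machine:
Trie nodes:
  n0 'ε': a→1 b→8 c→5 d→2
  n1 'a': ·  [P0 ends]
  n2 'd': d→3
  n3 'dd': a→4
  n4 'dda': ·  [P1 ends]
  n5 'c': a→6
  n6 'ca': d→7
  n7 'cad': ·  [P2 ends]
  n8 'b': b→9 d→12
  n9 'bb': b→10
  n10 'bbb': d→11
  n11 'bbbd': ·  [P3 ends]
  n12 'bd': ·  [P4 ends]

Failure links (BFS by depth):
  n1('a'): parent n0 fail=0; on 'a' 0 → fail=0;  out {0}∪∅={0}
  n2('d'): parent n0 fail=0; on 'd' 0 → fail=0;  out ∅∪∅=∅
  n5('c'): parent n0 fail=0; on 'c' 0 → fail=0;  out ∅∪∅=∅
  n8('b'): parent n0 fail=0; on 'b' 0 → fail=0;  out ∅∪∅=∅
  n3('dd'): parent n2 fail=0; on 'd' 0 → fail=2;  out ∅∪∅=∅
  n6('ca'): parent n5 fail=0; on 'a' 0 → fail=1;  out ∅∪{0}={0}
  n9('bb'): parent n8 fail=0; on 'b' 0 → fail=8;  out ∅∪∅=∅
  n12('bd'): parent n8 fail=0; on 'd' 0 → fail=2;  out {4}∪∅={4}
  n4('dda'): parent n3 fail=2; on 'a' 2→0 → fail=1;  out {1}∪{0}={0,1}
  n7('cad'): parent n6 fail=1; on 'd' 1→0 → fail=2;  out {2}∪∅={2}
  n10('bbb'): parent n9 fail=8; on 'b' 8 → fail=9;  out ∅∪∅=∅
  n11('bbbd'): parent n10 fail=9; on 'd' 9→8 → fail=12;  out {3}∪{4}={3,4}

Text stream:
i=0 'b': node 0→8
i=1 'd': node 8→12  emit P4@[0:1]
i=2 'a': node 12→1 ·f  emit P0@[2:2]
i=3 'b': node 1→8 ·f
i=4 'c': node 8→5 ·f
i=5 'a': node 5→6  emit P0@[5:5]
i=6 'd': node 6→7  emit P2@[4:6]
i=7 'b': node 7→8 ·f
i=8 'b': node 8→9
i=9 'b': node 9→10
i=10 'd': node 10→11  emit P3@[7:10],P4@[9:10]
i=11 'c': node 11→5 ·f
i=12 'a': node 5→6  emit P0@[12:12]
i=13 'd': node 6→7  emit P2@[11:13]
i=14 'd': node 7→3 ·f
i=15 'b': node 3→8 ·f
i=16 'b': node 8→9
i=17 'c': node 9→5 ·f
i=18 'd': node 5→2 ·f
i=19 'd': node 2→3
i=20 'a': node 3→4  emit P0@[20:20],P1@[18:20]
i=21 'b': node 4→8 ·f
i=22 'd': node 8→12  emit P4@[21:22]
i=23 'a': node 12→1 ·f  emit P0@[23:23]
i=24 'b': node 1→8 ·f
i=25 'd': node 8→12  emit P4@[24:25]
i=26 'a': node 12→1 ·f  emit P0@[26:26]
i=27 'a': node 1→1 ·f  emit P0@[27:27]
i=28 'c': node 1→5 ·f
i=29 'd': node 5→2 ·f
i=30 'd': node 2→3
i=31 'a': node 3→4  emit P0@[31:31],P1@[29:31]
i=32 'c': node 4→5 ·f
i=33 'a': node 5→6  emit P0@[33:33]
i=34 'd': node 6→7  emit P2@[32:34]
i=35 'b': node 7→8 ·f
i=36 'c': node 8→5 ·f
i=37 'a': node 5→6  emit P0@[37:37]
i=38 'd': node 6→7  emit P2@[36:38]
i=39 'c': node 7→5 ·f
i=40 'd': node 5→2 ·f
i=41 'a': node 2→1 ·f  emit P0@[41:41]
i=42 'd': node 1→2 ·f
i=43 'd': node 2→3
i=44 'a': node 3→4  emit P0@[44:44],P1@[42:44]
i=45 'd': node 4→2 ·f
i=46 'd': node 2→3
i=47 'a': node 3→4  emit P0@[47:47],P1@[45:47]
i=48 'c': node 4→5 ·f
i=49 'b': node 5→8 ·f
i=50 'd': node 8→12  emit P4@[49:50]
i=51 'b': node 12→8 ·f
i=52 'c': node 8→5 ·f
i=53 'd': node 5→2 ·f
i=54 'd': node 2→3
i=55 'a': node 3→4  emit P0@[55:55],P1@[53:55]
i=56 'a': node 4→1 ·f  emit P0@[56:56]
i=57 'b': node 1→8 ·f

All matches (sorted): [[1,4],[2,0],[5,0],[6,2],[10,3],[10,4],[12,0],[13,2],[20,0],[20,1],[22,4],[23,0],[25,4],[26,0],[27,0],[31,0],[31,1],[33,0],[34,2],[37,0],[38,2],[41,0],[44,0],[44,1],[47,0],[47,1],[50,4],[55,0],[55,1],[56,0]]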